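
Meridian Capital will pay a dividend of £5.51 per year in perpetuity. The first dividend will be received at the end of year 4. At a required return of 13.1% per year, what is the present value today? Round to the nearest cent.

£29.07

Value at end of year 3: C / r = £5.51 / 0.131 = £42.0611
Discount to today: PV = £42.0611 / (1 + 0.131)^3 = £42.0611 / 1.446731 = £29.07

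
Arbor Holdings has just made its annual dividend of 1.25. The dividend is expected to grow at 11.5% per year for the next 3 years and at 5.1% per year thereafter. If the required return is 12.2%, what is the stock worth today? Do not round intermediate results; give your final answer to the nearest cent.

D_1 = 1.39375
D_2 = 1.55403
D_3 = 1.73274
Terminal value at year 3: TV = D_3×(1+g_2)/(r−g_2) = 1.82111/0.071 = 25.64950
P_0 = D_1/(1+r)^1 + D_2/(1+r)^2 + D_3/(1+r)^3 + TV/(1+r)^3
    = 1.24220 + 1.23445 + 1.22675 + 18.15935 = 21.86276

21.86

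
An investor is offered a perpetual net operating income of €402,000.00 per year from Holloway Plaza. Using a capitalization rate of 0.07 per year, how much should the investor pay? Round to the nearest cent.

Level perpetuity: PV = C / r = €402,000.00 / 0.07 = €5,742,857.14

€5742857.14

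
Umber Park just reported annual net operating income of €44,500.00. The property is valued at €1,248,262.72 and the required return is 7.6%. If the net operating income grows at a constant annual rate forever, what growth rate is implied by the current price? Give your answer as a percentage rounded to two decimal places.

P = D₀(1+g)/(r−g) ⇒ P(r−g) = D₀(1+g) ⇒ g(P+D₀) = P·r − D₀
g = (P·r − D₀)/(P + D₀) = (€1,248,262.72×0.076 − €44,500.00) / (€1,248,262.72 + €44,500.00) = 0.038961

3.90%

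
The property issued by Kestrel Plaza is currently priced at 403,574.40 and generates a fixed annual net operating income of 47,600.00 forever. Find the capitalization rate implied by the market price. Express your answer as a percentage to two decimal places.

P = C/r ⇒ r = C/P = 47,600.00/403,574.40 = 0.117946

11.79%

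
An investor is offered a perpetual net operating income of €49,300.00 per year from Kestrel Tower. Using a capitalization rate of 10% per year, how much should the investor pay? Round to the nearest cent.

Level perpetuity: PV = C / r = €49,300.00 / 0.1 = €493,000.00

€493000.00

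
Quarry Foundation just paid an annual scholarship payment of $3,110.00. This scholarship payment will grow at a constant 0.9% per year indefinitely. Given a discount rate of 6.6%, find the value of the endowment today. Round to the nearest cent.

D₁ = D₀ × (1 + g) = $3,110.00 × 1.009 = $3,137.9900
Growing perpetuity: P = D₁ / (r − g) = $3,137.9900 / (0.066 − 0.009) = $55,052.46

$55052.46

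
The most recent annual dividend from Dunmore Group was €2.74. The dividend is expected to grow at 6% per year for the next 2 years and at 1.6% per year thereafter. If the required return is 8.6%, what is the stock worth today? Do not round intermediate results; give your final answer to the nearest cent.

D_1 = 2.90440
D_2 = 3.07866
Terminal value at year 2: TV = D_2×(1+g_2)/(r−g_2) = 3.12792/0.07 = 44.68461
P_0 = D_1/(1+r)^1 + D_2/(1+r)^2 + TV/(1+r)^2
    = 2.67440 + 2.61037 + 37.88771 = 43.17248

€43.17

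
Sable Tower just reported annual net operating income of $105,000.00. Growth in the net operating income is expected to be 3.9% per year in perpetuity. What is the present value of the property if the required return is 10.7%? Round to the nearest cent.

$1604338.24

D₁ = D₀ × (1 + g) = $105,000.00 × 1.039 = $109,095.0000
Growing perpetuity: P = D₁ / (r − g) = $109,095.0000 / (0.107 − 0.039) = $1,604,338.24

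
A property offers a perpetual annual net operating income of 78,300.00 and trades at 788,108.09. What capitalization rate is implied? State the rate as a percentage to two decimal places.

P = C/r ⇒ r = C/P = 78,300.00/788,108.09 = 0.099352

9.94%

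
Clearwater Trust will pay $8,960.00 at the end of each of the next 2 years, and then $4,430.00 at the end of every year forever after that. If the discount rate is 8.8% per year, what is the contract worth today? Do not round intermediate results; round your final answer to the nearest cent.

PV of 2-year annuity: $8,960.00 × [1 − (1+0.088)^−2] / 0.088 = 15804.49827
Perpetuity value at year 2: $4,430.00 / 0.088 = 50340.90909
PV of perpetuity: 50340.90909 / (1+0.088)^2 = 42526.85470
Total PV = 15804.49827 + 42526.85470 = 58331.35297

$58331.35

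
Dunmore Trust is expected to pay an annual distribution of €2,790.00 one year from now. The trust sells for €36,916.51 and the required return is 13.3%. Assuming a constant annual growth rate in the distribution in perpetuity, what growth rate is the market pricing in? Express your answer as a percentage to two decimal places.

P = D₁/(r−g) ⇒ g = r − D₁/P = 0.133 − €2,790.00/€36,916.51 = 0.057424

5.74%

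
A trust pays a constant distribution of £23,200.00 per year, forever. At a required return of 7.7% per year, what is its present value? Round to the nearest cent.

Level perpetuity: PV = C / r = £23,200.00 / 0.077 = £301,298.70

£301298.70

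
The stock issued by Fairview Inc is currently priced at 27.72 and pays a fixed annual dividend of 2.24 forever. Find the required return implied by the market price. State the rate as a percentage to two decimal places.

P = C/r ⇒ r = C/P = 2.24/27.72 = 0.080808

8.08%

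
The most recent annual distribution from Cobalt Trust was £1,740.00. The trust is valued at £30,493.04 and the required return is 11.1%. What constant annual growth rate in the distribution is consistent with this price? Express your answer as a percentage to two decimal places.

P = D₀(1+g)/(r−g) ⇒ P(r−g) = D₀(1+g) ⇒ g(P+D₀) = P·r − D₀
g = (P·r − D₀)/(P + D₀) = (£30,493.04×0.111 − £1,740.00) / (£30,493.04 + £1,740.00) = 0.051026

5.10%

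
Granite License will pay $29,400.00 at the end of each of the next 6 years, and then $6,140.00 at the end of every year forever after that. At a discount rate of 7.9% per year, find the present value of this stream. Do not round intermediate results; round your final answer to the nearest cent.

$185576.68

PV of 6-year annuity: $29,400.00 × [1 − (1+0.079)^−6] / 0.079 = 136325.96046
Perpetuity value at year 6: $6,140.00 / 0.079 = 77721.51899
PV of perpetuity: 77721.51899 / (1+0.079)^6 = 49250.72316
Total PV = 136325.96046 + 49250.72316 = 185576.68363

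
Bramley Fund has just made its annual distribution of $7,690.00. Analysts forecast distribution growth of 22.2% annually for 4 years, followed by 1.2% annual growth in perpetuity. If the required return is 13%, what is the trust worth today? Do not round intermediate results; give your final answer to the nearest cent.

D_1 = 9397.18000
D_2 = 11483.35396
D_3 = 14032.65854
D_4 = 17147.90873
Terminal value at year 4: TV = D_4×(1+g_2)/(r−g_2) = 17353.68364/0.118 = 147065.11559
P_0 = D_1/(1+r)^1 + D_2/(1+r)^2 + D_3/(1+r)^3 + D_4/(1+r)^4 + TV/(1+r)^4
    = 8316.08850 + 8993.15057 + 9725.33628 + 10517.13357 + 90197.78958 = 127749.49849

$127749.50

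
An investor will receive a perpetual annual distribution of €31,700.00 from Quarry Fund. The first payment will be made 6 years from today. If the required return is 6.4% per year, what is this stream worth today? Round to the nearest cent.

Value at end of year 5: C / r = €31,700.00 / 0.064 = €495,312.5000
Discount to today: PV = €495,312.5000 / (1 + 0.064)^5 = €495,312.5000 / 1.363666 = €363,221.17

€363221.17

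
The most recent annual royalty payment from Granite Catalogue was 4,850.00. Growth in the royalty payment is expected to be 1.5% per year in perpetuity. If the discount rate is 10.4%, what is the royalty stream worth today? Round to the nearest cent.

55311.80

D₁ = D₀ × (1 + g) = 4,850.00 × 1.015 = 4,922.7500
Growing perpetuity: P = D₁ / (r − g) = 4,922.7500 / (0.104 − 0.015) = 55,311.80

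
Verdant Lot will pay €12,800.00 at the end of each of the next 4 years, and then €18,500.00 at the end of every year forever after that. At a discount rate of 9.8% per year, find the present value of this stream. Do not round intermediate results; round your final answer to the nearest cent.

€170628.77

PV of 4-year annuity: €12,800.00 × [1 − (1+0.098)^−4] / 0.098 = 40750.56493
Perpetuity value at year 4: €18,500.00 / 0.098 = 188775.51020
PV of perpetuity: 188775.51020 / (1+0.098)^4 = 129878.20933
Total PV = 40750.56493 + 129878.20933 = 170628.77426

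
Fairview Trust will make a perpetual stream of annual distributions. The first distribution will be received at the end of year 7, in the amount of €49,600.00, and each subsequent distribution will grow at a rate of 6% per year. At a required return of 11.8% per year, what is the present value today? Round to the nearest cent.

Value at end of year 6: C₁ / (r − g) = €49,600.00 / (0.118 − 0.06) = €855,172.4138
Discount to today: PV = €855,172.4138 / (1 + 0.118)^6 = €855,172.4138 / 1.952769 = €437,928.15

€437928.15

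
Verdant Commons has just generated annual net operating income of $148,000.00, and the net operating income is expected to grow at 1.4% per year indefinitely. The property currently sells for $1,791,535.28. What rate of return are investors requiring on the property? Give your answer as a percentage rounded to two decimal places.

9.78%

D₁ = $148,000.00 × 1.014 = $150,072.0000
P = D₁/(r − g) ⇒ r = D₁/P + g = $150,072.0000/$1,791,535.28 + 0.014 = 0.083767 + 0.014 = 0.097767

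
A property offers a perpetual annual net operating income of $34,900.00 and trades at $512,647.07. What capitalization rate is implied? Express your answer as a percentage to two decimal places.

P = C/r ⇒ r = C/P = $34,900.00/$512,647.07 = 0.068078

6.81%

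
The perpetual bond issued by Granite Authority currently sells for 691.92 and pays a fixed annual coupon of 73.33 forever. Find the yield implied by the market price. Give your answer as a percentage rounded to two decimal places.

P = C/r ⇒ r = C/P = 73.33/691.92 = 0.105980

10.60%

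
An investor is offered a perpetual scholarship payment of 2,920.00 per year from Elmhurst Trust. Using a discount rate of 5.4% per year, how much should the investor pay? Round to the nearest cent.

Level perpetuity: PV = C / r = 2,920.00 / 0.054 = 54,074.07

54074.07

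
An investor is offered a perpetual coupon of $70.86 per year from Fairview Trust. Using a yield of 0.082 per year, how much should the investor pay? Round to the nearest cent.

$864.15

Level perpetuity: PV = C / r = $70.86 / 0.082 = $864.15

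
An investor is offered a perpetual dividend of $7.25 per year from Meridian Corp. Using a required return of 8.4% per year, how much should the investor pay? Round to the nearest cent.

$86.31

Level perpetuity: PV = C / r = $7.25 / 0.084 = $86.31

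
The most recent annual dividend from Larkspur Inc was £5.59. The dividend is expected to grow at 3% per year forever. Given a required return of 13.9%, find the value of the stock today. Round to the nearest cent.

£52.82

D₁ = D₀ × (1 + g) = £5.59 × 1.03 = £5.7577
Growing perpetuity: P = D₁ / (r − g) = £5.7577 / (0.139 − 0.03) = £52.82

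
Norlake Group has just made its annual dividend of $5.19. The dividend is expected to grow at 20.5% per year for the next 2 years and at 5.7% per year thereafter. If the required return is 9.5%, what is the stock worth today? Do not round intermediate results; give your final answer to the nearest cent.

$186.82

D_1 = 6.25395
D_2 = 7.53601
Terminal value at year 2: TV = D_2×(1+g_2)/(r−g_2) = 7.96556/0.038 = 209.62006
P_0 = D_1/(1+r)^1 + D_2/(1+r)^2 + TV/(1+r)^2
    = 5.71137 + 6.28511 + 174.82543 = 186.82191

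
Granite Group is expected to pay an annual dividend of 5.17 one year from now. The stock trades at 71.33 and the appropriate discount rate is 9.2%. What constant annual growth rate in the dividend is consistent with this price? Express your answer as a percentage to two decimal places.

1.95%

P = D₁/(r−g) ⇒ g = r − D₁/P = 0.092 − 5.17/71.33 = 0.019520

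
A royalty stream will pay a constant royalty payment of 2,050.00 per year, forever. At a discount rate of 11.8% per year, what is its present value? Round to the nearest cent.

Level perpetuity: PV = C / r = 2,050.00 / 0.118 = 17,372.88

17372.88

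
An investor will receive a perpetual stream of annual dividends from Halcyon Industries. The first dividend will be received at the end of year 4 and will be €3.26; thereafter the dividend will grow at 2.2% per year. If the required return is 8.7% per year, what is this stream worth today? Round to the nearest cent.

Value at end of year 3: C₁ / (r − g) = €3.26 / (0.087 − 0.022) = €50.1538
Discount to today: PV = €50.1538 / (1 + 0.087)^3 = €50.1538 / 1.284366 = €39.05

€39.05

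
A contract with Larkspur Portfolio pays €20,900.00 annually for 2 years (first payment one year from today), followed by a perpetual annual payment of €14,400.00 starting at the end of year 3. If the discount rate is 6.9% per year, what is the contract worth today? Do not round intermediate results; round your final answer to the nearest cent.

€220464.08

PV of 2-year annuity: €20,900.00 × [1 − (1+0.069)^−2] / 0.069 = 37840.02079
Perpetuity value at year 2: €14,400.00 / 0.069 = 208695.65217
PV of perpetuity: 208695.65217 / (1+0.069)^2 = 182624.05890
Total PV = 37840.02079 + 182624.05890 = 220464.07969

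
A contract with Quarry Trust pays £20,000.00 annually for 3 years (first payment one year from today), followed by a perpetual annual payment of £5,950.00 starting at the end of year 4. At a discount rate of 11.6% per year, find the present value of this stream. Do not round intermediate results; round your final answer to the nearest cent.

£85272.15

PV of 3-year annuity: £20,000.00 × [1 − (1+0.116)^−3] / 0.116 = 48368.74763
Perpetuity value at year 3: £5,950.00 / 0.116 = 51293.10345
PV of perpetuity: 51293.10345 / (1+0.116)^3 = 36903.40103
Total PV = 48368.74763 + 36903.40103 = 85272.14866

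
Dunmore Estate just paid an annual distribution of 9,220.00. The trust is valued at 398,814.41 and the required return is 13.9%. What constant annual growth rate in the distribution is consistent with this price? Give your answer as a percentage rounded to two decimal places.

P = D₀(1+g)/(r−g) ⇒ P(r−g) = D₀(1+g) ⇒ g(P+D₀) = P·r − D₀
g = (P·r − D₀)/(P + D₀) = (398,814.41×0.139 − 9,220.00) / (398,814.41 + 9,220.00) = 0.113263

11.33%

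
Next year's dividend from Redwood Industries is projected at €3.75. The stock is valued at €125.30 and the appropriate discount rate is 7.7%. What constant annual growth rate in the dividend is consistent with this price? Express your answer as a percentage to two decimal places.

4.71%

P = D₁/(r−g) ⇒ g = r − D₁/P = 0.077 − €3.75/€125.30 = 0.047072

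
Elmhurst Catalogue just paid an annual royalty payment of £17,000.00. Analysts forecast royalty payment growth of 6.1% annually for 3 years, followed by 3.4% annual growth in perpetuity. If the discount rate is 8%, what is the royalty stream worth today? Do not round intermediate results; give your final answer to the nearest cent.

D_1 = 18037.00000
D_2 = 19137.25700
D_3 = 20304.62968
Terminal value at year 3: TV = D_3×(1+g_2)/(r−g_2) = 20994.98709/0.046 = 456412.76274
P_0 = D_1/(1+r)^1 + D_2/(1+r)^2 + D_3/(1+r)^3 + TV/(1+r)^3
    = 16700.92593 + 16407.11334 + 16118.46968 + 362315.16628 = 411541.67522

£411541.68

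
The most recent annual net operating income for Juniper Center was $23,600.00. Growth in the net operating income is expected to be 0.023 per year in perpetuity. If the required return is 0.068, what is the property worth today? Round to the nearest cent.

D₁ = D₀ × (1 + g) = $23,600.00 × 1.023 = $24,142.8000
Growing perpetuity: P = D₁ / (r − g) = $24,142.8000 / (0.068 − 0.023) = $536,506.67

$536506.67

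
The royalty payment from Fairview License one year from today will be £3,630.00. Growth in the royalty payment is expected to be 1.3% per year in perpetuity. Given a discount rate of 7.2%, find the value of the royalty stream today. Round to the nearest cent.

Growing perpetuity: P = D₁ / (r − g) = £3,630.0000 / (0.072 − 0.013) = £61,525.42

£61525.42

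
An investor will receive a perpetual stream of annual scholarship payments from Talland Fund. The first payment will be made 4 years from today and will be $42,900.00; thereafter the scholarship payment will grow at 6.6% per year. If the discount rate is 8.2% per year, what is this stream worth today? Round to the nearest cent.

$2116681.56

Value at end of year 3: C₁ / (r − g) = $42,900.00 / (0.082 − 0.066) = $2,681,250.0000
Discount to today: PV = $2,681,250.0000 / (1 + 0.082)^3 = $2,681,250.0000 / 1.266723 = $2,116,681.56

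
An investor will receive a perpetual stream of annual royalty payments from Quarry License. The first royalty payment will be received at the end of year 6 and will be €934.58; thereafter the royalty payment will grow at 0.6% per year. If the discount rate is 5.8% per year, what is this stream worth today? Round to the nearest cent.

€13557.66

Value at end of year 5: C₁ / (r − g) = €934.58 / (0.058 − 0.006) = €17,972.6923
Discount to today: PV = €17,972.6923 / (1 + 0.058)^5 = €17,972.6923 / 1.325648 = €13,557.66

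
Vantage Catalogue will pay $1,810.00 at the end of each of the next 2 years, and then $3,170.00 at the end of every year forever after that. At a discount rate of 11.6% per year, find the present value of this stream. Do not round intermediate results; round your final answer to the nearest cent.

$25016.98

PV of 2-year annuity: $1,810.00 × [1 − (1+0.116)^−2] / 0.116 = 3075.14677
Perpetuity value at year 2: $3,170.00 / 0.116 = 27327.58621
PV of perpetuity: 27327.58621 / (1+0.116)^2 = 21941.83191
Total PV = 3075.14677 + 21941.83191 = 25016.97869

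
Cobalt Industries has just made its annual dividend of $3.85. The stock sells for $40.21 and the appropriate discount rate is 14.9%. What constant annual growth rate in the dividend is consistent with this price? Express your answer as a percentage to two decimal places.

4.86%

P = D₀(1+g)/(r−g) ⇒ P(r−g) = D₀(1+g) ⇒ g(P+D₀) = P·r − D₀
g = (P·r − D₀)/(P + D₀) = ($40.21×0.149 − $3.85) / ($40.21 + $3.85) = 0.048599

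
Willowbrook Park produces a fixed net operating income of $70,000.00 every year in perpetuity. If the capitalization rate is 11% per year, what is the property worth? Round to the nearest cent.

Level perpetuity: PV = C / r = $70,000.00 / 0.11 = $636,363.64

$636363.64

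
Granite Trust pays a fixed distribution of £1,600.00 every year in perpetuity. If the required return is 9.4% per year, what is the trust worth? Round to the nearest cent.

£17021.28

Level perpetuity: PV = C / r = £1,600.00 / 0.094 = £17,021.28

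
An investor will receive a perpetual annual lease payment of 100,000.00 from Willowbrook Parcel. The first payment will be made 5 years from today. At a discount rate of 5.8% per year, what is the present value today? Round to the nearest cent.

1376034.54

Value at end of year 4: C / r = 100,000.00 / 0.058 = 1,724,137.9310
Discount to today: PV = 1,724,137.9310 / (1 + 0.058)^4 = 1,724,137.9310 / 1.252976 = 1,376,034.54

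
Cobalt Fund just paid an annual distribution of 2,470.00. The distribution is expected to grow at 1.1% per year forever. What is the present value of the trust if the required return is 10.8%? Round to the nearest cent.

25744.02

D₁ = D₀ × (1 + g) = 2,470.00 × 1.011 = 2,497.1700
Growing perpetuity: P = D₁ / (r − g) = 2,497.1700 / (0.108 − 0.011) = 25,744.02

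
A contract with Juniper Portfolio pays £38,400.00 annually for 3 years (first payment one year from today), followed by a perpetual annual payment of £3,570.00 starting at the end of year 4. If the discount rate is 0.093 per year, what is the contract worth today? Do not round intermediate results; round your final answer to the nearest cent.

PV of 3-year annuity: £38,400.00 × [1 − (1+0.093)^−3] / 0.093 = 96684.35030
Perpetuity value at year 3: £3,570.00 / 0.093 = 38387.09677
PV of perpetuity: 38387.09677 / (1+0.093)^3 = 29398.47358
Total PV = 96684.35030 + 29398.47358 = 126082.82388

£126082.82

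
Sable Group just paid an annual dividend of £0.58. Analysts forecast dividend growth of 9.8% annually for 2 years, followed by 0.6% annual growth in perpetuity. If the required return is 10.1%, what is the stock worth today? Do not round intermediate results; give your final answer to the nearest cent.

D_1 = 0.63684
D_2 = 0.69925
Terminal value at year 2: TV = D_2×(1+g_2)/(r−g_2) = 0.70345/0.095 = 7.40469
P_0 = D_1/(1+r)^1 + D_2/(1+r)^2 + TV/(1+r)^2
    = 0.57842 + 0.57684 + 6.10847 = 7.26373

£7.26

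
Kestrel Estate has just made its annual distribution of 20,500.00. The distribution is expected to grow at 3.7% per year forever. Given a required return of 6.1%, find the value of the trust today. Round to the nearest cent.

D₁ = D₀ × (1 + g) = 20,500.00 × 1.037 = 21,258.5000
Growing perpetuity: P = D₁ / (r − g) = 21,258.5000 / (0.061 − 0.037) = 885,770.83

885770.83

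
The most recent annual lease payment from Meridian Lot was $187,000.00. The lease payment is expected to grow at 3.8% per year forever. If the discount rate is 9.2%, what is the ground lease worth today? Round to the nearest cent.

D₁ = D₀ × (1 + g) = $187,000.00 × 1.038 = $194,106.0000
Growing perpetuity: P = D₁ / (r − g) = $194,106.0000 / (0.092 − 0.038) = $3,594,555.56

$3594555.56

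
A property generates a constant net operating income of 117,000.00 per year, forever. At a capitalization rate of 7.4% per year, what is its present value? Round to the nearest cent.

Level perpetuity: PV = C / r = 117,000.00 / 0.074 = 1,581,081.08

1581081.08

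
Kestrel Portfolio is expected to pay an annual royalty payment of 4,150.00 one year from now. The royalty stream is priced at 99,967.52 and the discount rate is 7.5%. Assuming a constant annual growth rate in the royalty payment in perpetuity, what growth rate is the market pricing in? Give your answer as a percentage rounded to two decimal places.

3.35%

P = D₁/(r−g) ⇒ g = r − D₁/P = 0.075 − 4,150.00/99,967.52 = 0.033487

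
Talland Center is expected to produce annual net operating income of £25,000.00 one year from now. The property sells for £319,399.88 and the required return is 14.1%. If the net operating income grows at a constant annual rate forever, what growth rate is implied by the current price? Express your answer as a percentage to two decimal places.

P = D₁/(r−g) ⇒ g = r − D₁/P = 0.141 − £25,000.00/£319,399.88 = 0.062728

6.27%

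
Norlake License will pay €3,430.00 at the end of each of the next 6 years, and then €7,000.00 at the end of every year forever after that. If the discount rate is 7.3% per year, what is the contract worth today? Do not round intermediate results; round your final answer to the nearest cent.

PV of 6-year annuity: €3,430.00 × [1 − (1+0.073)^−6] / 0.073 = 16198.90747
Perpetuity value at year 6: €7,000.00 / 0.073 = 95890.41096
PV of perpetuity: 95890.41096 / (1+0.073)^6 = 62831.41612
Total PV = 16198.90747 + 62831.41612 = 79030.32359

€79030.32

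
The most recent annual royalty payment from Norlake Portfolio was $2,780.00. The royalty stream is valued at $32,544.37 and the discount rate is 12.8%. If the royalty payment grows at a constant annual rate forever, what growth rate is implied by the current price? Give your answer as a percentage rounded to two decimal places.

P = D₀(1+g)/(r−g) ⇒ P(r−g) = D₀(1+g) ⇒ g(P+D₀) = P·r − D₀
g = (P·r − D₀)/(P + D₀) = ($32,544.37×0.128 − $2,780.00) / ($32,544.37 + $2,780.00) = 0.039227

3.92%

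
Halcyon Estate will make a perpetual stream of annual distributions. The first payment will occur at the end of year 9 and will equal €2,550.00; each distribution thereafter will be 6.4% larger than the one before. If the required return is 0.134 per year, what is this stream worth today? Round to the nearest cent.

€13321.03

Value at end of year 8: C₁ / (r − g) = €2,550.00 / (0.134 − 0.064) = €36,428.5714
Discount to today: PV = €36,428.5714 / (1 + 0.134)^8 = €36,428.5714 / 2.734667 = €13,321.03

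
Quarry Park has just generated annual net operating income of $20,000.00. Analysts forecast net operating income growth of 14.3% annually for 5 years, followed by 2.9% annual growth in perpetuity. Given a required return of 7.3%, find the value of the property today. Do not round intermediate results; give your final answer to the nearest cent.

$762901.38

D_1 = 22860.00000
D_2 = 26128.98000
D_3 = 29865.42414
D_4 = 34136.17979
D_5 = 39017.65350
Terminal value at year 5: TV = D_5×(1+g_2)/(r−g_2) = 40149.16545/0.044 = 912481.03304
P_0 = D_1/(1+r)^1 + D_2/(1+r)^2 + D_3/(1+r)^3 + D_4/(1+r)^4 + D_5/(1+r)^5 + TV/(1+r)^5
    = 21304.75303 + 22694.62508 + 24175.16912 + 25752.30038 + 27432.31997 + 641542.21031 = 762901.37790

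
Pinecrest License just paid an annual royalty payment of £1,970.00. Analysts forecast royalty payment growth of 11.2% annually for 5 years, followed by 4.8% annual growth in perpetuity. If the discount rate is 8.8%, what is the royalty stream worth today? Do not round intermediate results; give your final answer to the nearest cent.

£68084.80

D_1 = 2190.64000
D_2 = 2435.99168
D_3 = 2708.82275
D_4 = 3012.21090
D_5 = 3349.57852
Terminal value at year 5: TV = D_5×(1+g_2)/(r−g_2) = 3510.35829/0.04 = 87758.95713
P_0 = D_1/(1+r)^1 + D_2/(1+r)^2 + D_3/(1+r)^3 + D_4/(1+r)^4 + D_5/(1+r)^5 + TV/(1+r)^5
    = 2013.45588 + 2057.87035 + 2103.26455 + 2149.66009 + 2197.07906 + 57563.47146 = 68084.80140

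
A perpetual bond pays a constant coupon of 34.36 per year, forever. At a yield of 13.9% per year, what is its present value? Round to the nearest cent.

247.19

Level perpetuity: PV = C / r = 34.36 / 0.139 = 247.19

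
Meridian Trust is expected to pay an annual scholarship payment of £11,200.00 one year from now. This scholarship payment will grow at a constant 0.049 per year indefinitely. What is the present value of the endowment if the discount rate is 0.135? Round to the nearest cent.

Growing perpetuity: P = D₁ / (r − g) = £11,200.0000 / (0.135 − 0.049) = £130,232.56

£130232.56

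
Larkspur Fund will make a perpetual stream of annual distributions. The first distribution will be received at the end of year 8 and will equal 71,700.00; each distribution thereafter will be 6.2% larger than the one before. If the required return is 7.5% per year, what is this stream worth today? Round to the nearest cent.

3324425.11

Value at end of year 7: C₁ / (r − g) = 71,700.00 / (0.075 − 0.062) = 5,515,384.6154
Discount to today: PV = 5,515,384.6154 / (1 + 0.075)^7 = 5,515,384.6154 / 1.659049 = 3,324,425.11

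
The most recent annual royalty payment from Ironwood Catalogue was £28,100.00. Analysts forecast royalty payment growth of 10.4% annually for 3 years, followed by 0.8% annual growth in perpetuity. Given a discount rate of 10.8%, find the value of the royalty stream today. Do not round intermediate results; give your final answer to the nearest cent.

£363884.19

D_1 = 31022.40000
D_2 = 34248.72960
D_3 = 37810.59748
Terminal value at year 3: TV = D_3×(1+g_2)/(r−g_2) = 38113.08226/0.1 = 381130.82258
P_0 = D_1/(1+r)^1 + D_2/(1+r)^2 + D_3/(1+r)^3 + TV/(1+r)^3
    = 27998.55596 + 27897.47814 + 27796.76522 + 280191.39342 = 363884.19273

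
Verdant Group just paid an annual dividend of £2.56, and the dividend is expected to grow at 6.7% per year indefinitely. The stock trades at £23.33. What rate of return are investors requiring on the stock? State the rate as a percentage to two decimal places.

D₁ = £2.56 × 1.067 = £2.7315
P = D₁/(r − g) ⇒ r = D₁/P + g = £2.7315/£23.33 + 0.067 = 0.117082 + 0.067 = 0.184082

18.41%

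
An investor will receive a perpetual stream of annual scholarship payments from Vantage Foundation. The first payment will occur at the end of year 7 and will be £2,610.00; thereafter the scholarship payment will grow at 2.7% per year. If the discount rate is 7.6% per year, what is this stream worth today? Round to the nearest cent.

Value at end of year 6: C₁ / (r − g) = £2,610.00 / (0.076 − 0.027) = £53,265.3061
Discount to today: PV = £53,265.3061 / (1 + 0.076)^6 = £53,265.3061 / 1.551935 = £34,321.86

£34321.86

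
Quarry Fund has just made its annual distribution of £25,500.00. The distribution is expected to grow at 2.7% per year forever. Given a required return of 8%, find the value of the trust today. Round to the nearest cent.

£494122.64

D₁ = D₀ × (1 + g) = £25,500.00 × 1.027 = £26,188.5000
Growing perpetuity: P = D₁ / (r − g) = £26,188.5000 / (0.08 − 0.027) = £494,122.64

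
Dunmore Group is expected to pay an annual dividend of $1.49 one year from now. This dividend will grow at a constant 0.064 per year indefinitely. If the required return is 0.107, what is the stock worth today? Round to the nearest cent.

$34.65

Growing perpetuity: P = D₁ / (r − g) = $1.4900 / (0.107 − 0.064) = $34.65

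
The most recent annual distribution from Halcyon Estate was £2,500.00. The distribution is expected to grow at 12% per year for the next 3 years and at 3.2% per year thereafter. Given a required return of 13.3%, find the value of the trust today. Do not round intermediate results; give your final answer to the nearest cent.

£32004.52

D_1 = 2800.00000
D_2 = 3136.00000
D_3 = 3512.32000
Terminal value at year 3: TV = D_3×(1+g_2)/(r−g_2) = 3624.71424/0.101 = 35888.25980
P_0 = D_1/(1+r)^1 + D_2/(1+r)^2 + D_3/(1+r)^3 + TV/(1+r)^3
    = 2471.31509 + 2442.95931 + 2414.92889 + 24675.31302 = 32004.51632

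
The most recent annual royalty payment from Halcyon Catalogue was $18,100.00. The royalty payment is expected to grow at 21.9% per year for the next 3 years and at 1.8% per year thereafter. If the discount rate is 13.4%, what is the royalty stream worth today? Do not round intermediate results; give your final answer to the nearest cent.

D_1 = 22063.90000
D_2 = 26895.89410
D_3 = 32786.09491
Terminal value at year 3: TV = D_3×(1+g_2)/(r−g_2) = 33376.24462/0.116 = 287726.24669
P_0 = D_1/(1+r)^1 + D_2/(1+r)^2 + D_3/(1+r)^3 + TV/(1+r)^3
    = 19456.70194 + 20915.09671 + 22482.80678 + 197306.01120 = 260160.61662

$260160.62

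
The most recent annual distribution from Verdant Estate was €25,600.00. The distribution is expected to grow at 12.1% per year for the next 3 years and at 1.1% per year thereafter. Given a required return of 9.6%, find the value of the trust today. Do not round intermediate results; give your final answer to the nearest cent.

€406161.95

D_1 = 28697.60000
D_2 = 32170.00960
D_3 = 36062.58076
Terminal value at year 3: TV = D_3×(1+g_2)/(r−g_2) = 36459.26915/0.085 = 428932.57824
P_0 = D_1/(1+r)^1 + D_2/(1+r)^2 + D_3/(1+r)^3 + TV/(1+r)^3
    = 26183.94161 + 26781.20305 + 27392.08815 + 325804.71910 = 406161.95190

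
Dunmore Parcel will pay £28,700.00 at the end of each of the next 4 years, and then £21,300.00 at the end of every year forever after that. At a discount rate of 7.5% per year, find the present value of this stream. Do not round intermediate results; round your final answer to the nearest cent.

PV of 4-year annuity: £28,700.00 × [1 − (1+0.075)^−4] / 0.075 = 96125.66394
Perpetuity value at year 4: £21,300.00 / 0.075 = 284000.00000
PV of perpetuity: 284000.00000 / (1+0.075)^4 = 212659.35046
Total PV = 96125.66394 + 212659.35046 = 308785.01440

£308785.01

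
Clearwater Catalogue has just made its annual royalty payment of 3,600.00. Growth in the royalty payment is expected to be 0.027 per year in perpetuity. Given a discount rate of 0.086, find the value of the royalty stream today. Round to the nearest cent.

D₁ = D₀ × (1 + g) = 3,600.00 × 1.027 = 3,697.2000
Growing perpetuity: P = D₁ / (r − g) = 3,697.2000 / (0.086 − 0.027) = 62,664.41

62664.41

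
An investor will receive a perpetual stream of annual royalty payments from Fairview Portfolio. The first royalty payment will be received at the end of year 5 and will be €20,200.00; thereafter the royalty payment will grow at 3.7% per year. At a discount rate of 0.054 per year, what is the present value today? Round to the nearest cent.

€962808.70

Value at end of year 4: C₁ / (r − g) = €20,200.00 / (0.054 − 0.037) = €1,188,235.2941
Discount to today: PV = €1,188,235.2941 / (1 + 0.054)^4 = €1,188,235.2941 / 1.234134 = €962,808.70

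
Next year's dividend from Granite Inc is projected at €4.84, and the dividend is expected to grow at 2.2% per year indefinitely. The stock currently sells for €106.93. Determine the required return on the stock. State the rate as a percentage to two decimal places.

6.73%

P = D₁/(r − g) ⇒ r = D₁/P + g = €4.8400/€106.93 + 0.022 = 0.045263 + 0.022 = 0.067263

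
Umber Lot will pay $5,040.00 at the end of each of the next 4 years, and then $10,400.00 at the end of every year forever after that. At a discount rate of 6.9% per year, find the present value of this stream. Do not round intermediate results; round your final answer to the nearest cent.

PV of 4-year annuity: $5,040.00 × [1 − (1+0.069)^−4] / 0.069 = 17110.15483
Perpetuity value at year 4: $10,400.00 / 0.069 = 150724.63768
PV of perpetuity: 150724.63768 / (1+0.069)^4 = 115417.96898
Total PV = 17110.15483 + 115417.96898 = 132528.12381

$132528.12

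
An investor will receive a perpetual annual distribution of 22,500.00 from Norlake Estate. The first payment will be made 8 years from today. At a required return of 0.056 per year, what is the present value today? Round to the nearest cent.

274376.60

Value at end of year 7: C / r = 22,500.00 / 0.056 = 401,785.7143
Discount to today: PV = 401,785.7143 / (1 + 0.056)^7 = 401,785.7143 / 1.464359 = 274,376.60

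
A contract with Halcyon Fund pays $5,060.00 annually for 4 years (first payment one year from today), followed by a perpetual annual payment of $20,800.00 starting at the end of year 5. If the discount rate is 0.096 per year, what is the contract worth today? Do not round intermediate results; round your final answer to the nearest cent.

$166337.88

PV of 4-year annuity: $5,060.00 × [1 − (1+0.096)^−4] / 0.096 = 16179.39357
Perpetuity value at year 4: $20,800.00 / 0.096 = 216666.66667
PV of perpetuity: 216666.66667 / (1+0.096)^4 = 150158.48757
Total PV = 16179.39357 + 150158.48757 = 166337.88114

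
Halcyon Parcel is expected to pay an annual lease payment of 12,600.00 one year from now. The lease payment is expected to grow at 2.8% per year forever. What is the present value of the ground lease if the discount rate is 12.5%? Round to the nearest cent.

129896.91

Growing perpetuity: P = D₁ / (r − g) = 12,600.0000 / (0.125 − 0.028) = 129,896.91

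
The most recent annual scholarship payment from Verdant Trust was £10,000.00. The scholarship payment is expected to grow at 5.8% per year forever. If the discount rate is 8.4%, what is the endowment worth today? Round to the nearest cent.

D₁ = D₀ × (1 + g) = £10,000.00 × 1.058 = £10,580.0000
Growing perpetuity: P = D₁ / (r − g) = £10,580.0000 / (0.084 − 0.058) = £406,923.08

£406923.08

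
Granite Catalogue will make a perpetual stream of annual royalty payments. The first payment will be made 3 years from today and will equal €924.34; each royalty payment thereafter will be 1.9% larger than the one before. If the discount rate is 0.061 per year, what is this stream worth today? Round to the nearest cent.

Value at end of year 2: C₁ / (r − g) = €924.34 / (0.061 − 0.019) = €22,008.0952
Discount to today: PV = €22,008.0952 / (1 + 0.061)^2 = €22,008.0952 / 1.125721 = €19,550.22

€19550.22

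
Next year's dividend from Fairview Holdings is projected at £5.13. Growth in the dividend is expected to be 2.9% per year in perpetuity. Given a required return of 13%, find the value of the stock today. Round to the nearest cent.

£50.79

Growing perpetuity: P = D₁ / (r − g) = £5.1300 / (0.13 − 0.029) = £50.79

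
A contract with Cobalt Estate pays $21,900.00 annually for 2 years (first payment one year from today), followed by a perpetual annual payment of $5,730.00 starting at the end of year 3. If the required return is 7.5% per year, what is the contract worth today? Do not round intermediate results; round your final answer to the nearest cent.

PV of 2-year annuity: $21,900.00 × [1 − (1+0.075)^−2] / 0.075 = 39322.87723
Perpetuity value at year 2: $5,730.00 / 0.075 = 76400.00000
PV of perpetuity: 76400.00000 / (1+0.075)^2 = 66111.41157
Total PV = 39322.87723 + 66111.41157 = 105434.28880

$105434.29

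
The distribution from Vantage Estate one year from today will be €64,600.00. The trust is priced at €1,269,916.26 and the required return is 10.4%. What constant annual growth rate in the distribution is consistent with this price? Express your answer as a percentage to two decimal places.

5.31%

P = D₁/(r−g) ⇒ g = r − D₁/P = 0.104 − €64,600.00/€1,269,916.26 = 0.053131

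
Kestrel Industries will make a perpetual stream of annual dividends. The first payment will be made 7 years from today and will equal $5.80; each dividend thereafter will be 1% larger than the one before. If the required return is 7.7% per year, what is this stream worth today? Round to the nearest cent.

Value at end of year 6: C₁ / (r − g) = $5.80 / (0.077 − 0.01) = $86.5672
Discount to today: PV = $86.5672 / (1 + 0.077)^6 = $86.5672 / 1.560609 = $55.47

$55.47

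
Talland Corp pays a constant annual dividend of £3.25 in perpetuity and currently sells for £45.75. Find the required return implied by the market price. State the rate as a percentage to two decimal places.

P = C/r ⇒ r = C/P = £3.25/£45.75 = 0.071038

7.10%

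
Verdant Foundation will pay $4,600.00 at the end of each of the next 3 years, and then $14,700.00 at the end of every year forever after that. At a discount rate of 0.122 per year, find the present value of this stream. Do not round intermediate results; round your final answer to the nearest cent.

$96316.44

PV of 3-year annuity: $4,600.00 × [1 − (1+0.122)^−3] / 0.122 = 11010.56312
Perpetuity value at year 3: $14,700.00 / 0.122 = 120491.80328
PV of perpetuity: 120491.80328 / (1+0.122)^3 = 85305.87330
Total PV = 11010.56312 + 85305.87330 = 96316.43642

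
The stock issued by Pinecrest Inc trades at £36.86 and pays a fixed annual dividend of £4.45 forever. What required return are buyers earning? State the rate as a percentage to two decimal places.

12.07%

P = C/r ⇒ r = C/P = £4.45/£36.86 = 0.120727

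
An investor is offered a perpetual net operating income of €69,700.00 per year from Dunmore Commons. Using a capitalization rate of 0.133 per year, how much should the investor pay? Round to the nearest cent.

Level perpetuity: PV = C / r = €69,700.00 / 0.133 = €524,060.15

€524060.15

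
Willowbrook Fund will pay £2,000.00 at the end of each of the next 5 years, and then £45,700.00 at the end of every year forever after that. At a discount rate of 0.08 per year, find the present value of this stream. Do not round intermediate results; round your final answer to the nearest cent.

PV of 5-year annuity: £2,000.00 × [1 − (1+0.08)^−5] / 0.08 = 7985.42007
Perpetuity value at year 5: £45,700.00 / 0.08 = 571250.00000
PV of perpetuity: 571250.00000 / (1+0.08)^5 = 388783.15131
Total PV = 7985.42007 + 388783.15131 = 396768.57138

£396768.57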